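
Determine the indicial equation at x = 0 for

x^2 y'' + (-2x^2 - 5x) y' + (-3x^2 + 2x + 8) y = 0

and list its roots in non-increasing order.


Divide by x^2 to reach normal form y'' + P_1(x) y' + P_2(x) y = 0 with P_1(x) = -2 - 5/x and P_2(x) = -3 + 2/x + 8/x^2.
x = 0 is a singular point because the y'-coefficient -2 - 5/x has a pole at x = 0 and the y-coefficient -3 + 2/x + 8/x^2 has a pole at x = 0.
It is a regular singular point because x P_1(x) = p(x) = -2x - 5 and x^2 P_2(x) = q(x) = -3x^2 + 2x + 8 are polynomials, hence analytic at x = 0.
p(0) = -5,  q(0) = 8.
Indicial equation: r(r-1) + p(0) r + q(0) = 0, i.e. r^2 + (p(0) - 1) r + q(0) = 0, i.e. r^2 - 6 r + 8 = 0.
Discriminant: (-6)^2 - 4(8) = 4, so r = (6 ± 2)/2.
Solving: r_1 = 4, r_2 = 2.

indicial: r^2 - 6 r + 8 = 0; roots r_1 = 4, r_2 = 2


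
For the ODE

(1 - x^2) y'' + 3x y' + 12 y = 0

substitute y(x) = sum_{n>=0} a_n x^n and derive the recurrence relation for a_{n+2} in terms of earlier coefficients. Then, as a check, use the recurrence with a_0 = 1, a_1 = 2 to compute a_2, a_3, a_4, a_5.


Substitute y = sum_n a_n x^n.
(1 - 1 x^2) y'' contributes (n+2)(n+1) a_{n+2} - n(n-1) a_n at x^n.
3 x y'(x) contributes 3 n a_n at x^n.
12 y(x) contributes 12 a_n at x^n.
Matching x^n: (n+2)(n+1) a_{n+2} + (-n(n-1) + 3 n + 12) a_n = 0.
Thus a_{n+2} = (n(n-1) - 3 n - 12) / ((n+1)(n+2)) * a_n.

Check with a_0 = 1, a_1 = 2 (apply the recurrence for n = 0, 1, 2, 3): a_0 = 1, a_1 = 2, a_2 = -6, a_3 = -5, a_4 = 8, a_5 = 15/4.

a_(n+2) = (n(n-1) - 3 n - 12) / ((n+1)(n+2)) * a_n; check: a_0 = 1, a_1 = 2, a_2 = -6, a_3 = -5, a_4 = 8, a_5 = 15/4


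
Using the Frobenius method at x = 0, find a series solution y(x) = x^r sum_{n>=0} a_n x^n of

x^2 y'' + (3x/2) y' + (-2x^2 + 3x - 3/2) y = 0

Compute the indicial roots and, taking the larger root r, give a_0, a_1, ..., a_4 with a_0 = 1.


Write in Frobenius form y'' + (p(x)/x) y' + (q(x)/x^2) y = 0:
  p(x) = 3/2,  q(x) = -2x^2 + 3x - 3/2.
Indicial equation: r(r-1) + (3/2) r + (-3/2) = 0 -> roots r_1 = 1, r_2 = -3/2.
Take r = r_1 = 1. Let y(x) = x^r sum_{n>=0} a_n x^n with a_0 = 1.
Substitute y = x^r sum a_n x^n and match x^{r+n}. The recurrence is
  D(n) a_n + 3 a_{n-1} - 2 a_{n-2} = 0,  where D(n) = (r+n)(r+n-1) + (3/2)(r+n) + (-3/2).
  a_n = [-3 a_{n-1} + 2 a_{n-2}] / D(n).
Since the indicial polynomial factors as (r - r_1)(r - r_2), D(n) = (r_1 + n - r_1)(r_1 + n - r_2) = n(n + 5/2).
Evaluating step by step (a_0 = 1):
  n = 1: D(1) = 1(1 + 5/2) = 7/2; numerator = -3(1) = -3; a_1 = (-3)/(7/2) = -6/7
  n = 2: D(2) = 2(2 + 5/2) = 9; numerator = -3(-6/7) + 2(1) = 32/7; a_2 = (32/7)/(9) = 32/63
  n = 3: D(3) = 3(3 + 5/2) = 33/2; numerator = -3(32/63) + 2(-6/7) = -68/21; a_3 = (-68/21)/(33/2) = -136/693
  n = 4: D(4) = 4(4 + 5/2) = 26; numerator = -3(-136/693) + 2(32/63) = 1112/693; a_4 = (1112/693)/(26) = 556/9009

r = 1; a_0 = 1; a_1 = -6/7; a_2 = 32/63; a_3 = -136/693; a_4 = 556/9009


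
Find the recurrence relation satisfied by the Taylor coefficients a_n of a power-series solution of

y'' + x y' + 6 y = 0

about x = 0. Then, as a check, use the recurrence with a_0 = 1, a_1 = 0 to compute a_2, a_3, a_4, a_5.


Substitute y = sum_n a_n x^n.
y''(x) has coefficient (n+2)(n+1) a_{n+2} at x^n;
x y'(x) has coefficient n a_n at x^n (shift);
6 y(x) has coefficient 6 a_n at x^n.
Matching x^n: (n+2)(n+1) a_{n+2} + (n + 6) a_n = 0.
Thus a_{n+2} = (-n - 6) / ((n+1)(n+2)) * a_n.

Check with a_0 = 1, a_1 = 0 (apply the recurrence for n = 0, 1, 2, 3): a_0 = 1, a_1 = 0, a_2 = -3, a_3 = 0, a_4 = 2, a_5 = 0.

a_(n+2) = (-n - 6) / ((n+1)(n+2)) * a_n; check: a_0 = 1, a_1 = 0, a_2 = -3, a_3 = 0, a_4 = 2, a_5 = 0


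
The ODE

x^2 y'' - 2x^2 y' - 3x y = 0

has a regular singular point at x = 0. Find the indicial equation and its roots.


Divide by x^2 to reach normal form y'' + P_1(x) y' + P_2(x) y = 0 with P_1(x) = -2 and P_2(x) = -3/x.
x = 0 is a singular point because the y-coefficient -3/x has a pole at x = 0.
It is a regular singular point because x P_1(x) = p(x) = -2x and x^2 P_2(x) = q(x) = -3x are polynomials, hence analytic at x = 0.
p(0) = 0,  q(0) = 0.
Indicial equation: r(r-1) + p(0) r + q(0) = 0, i.e. r^2 + (p(0) - 1) r + q(0) = 0, i.e. r^2 - 1 r = 0.
Discriminant: (-1)^2 - 4(0) = 1, so r = (1 ± 1)/2.
Solving: r_1 = 1, r_2 = 0.

indicial: r^2 - 1 r = 0; roots r_1 = 1, r_2 = 0


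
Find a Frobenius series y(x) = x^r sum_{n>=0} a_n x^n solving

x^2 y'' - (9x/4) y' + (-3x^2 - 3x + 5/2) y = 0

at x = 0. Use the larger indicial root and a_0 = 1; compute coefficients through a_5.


Write in Frobenius form y'' + (p(x)/x) y' + (q(x)/x^2) y = 0:
  p(x) = -9/4,  q(x) = -3x^2 - 3x + 5/2.
Indicial equation: r(r-1) + (-9/4) r + (5/2) = 0 -> roots r_1 = 2, r_2 = 5/4.
Take r = r_1 = 2. Let y(x) = x^r sum_{n>=0} a_n x^n with a_0 = 1.
Substitute y = x^r sum a_n x^n and match x^{r+n}. The recurrence is
  D(n) a_n - 3 a_{n-1} - 3 a_{n-2} = 0,  where D(n) = (r+n)(r+n-1) + (-9/4)(r+n) + (5/2).
  a_n = [3 a_{n-1} + 3 a_{n-2}] / D(n).
Since the indicial polynomial factors as (r - r_1)(r - r_2), D(n) = (r_1 + n - r_1)(r_1 + n - r_2) = n(n + 3/4).
Evaluating step by step (a_0 = 1):
  n = 1: D(1) = 1(1 + 3/4) = 7/4; numerator = 3(1) = 3; a_1 = (3)/(7/4) = 12/7
  n = 2: D(2) = 2(2 + 3/4) = 11/2; numerator = 3(12/7) + 3(1) = 57/7; a_2 = (57/7)/(11/2) = 114/77
  n = 3: D(3) = 3(3 + 3/4) = 45/4; numerator = 3(114/77) + 3(12/7) = 738/77; a_3 = (738/77)/(45/4) = 328/385
  n = 4: D(4) = 4(4 + 3/4) = 19; numerator = 3(328/385) + 3(114/77) = 2694/385; a_4 = (2694/385)/(19) = 2694/7315
  n = 5: D(5) = 5(5 + 3/4) = 115/4; numerator = 3(2694/7315) + 3(328/385) = 26778/7315; a_5 = (26778/7315)/(115/4) = 107112/841225

r = 2; a_0 = 1; a_1 = 12/7; a_2 = 114/77; a_3 = 328/385; a_4 = 2694/7315; a_5 = 107112/841225


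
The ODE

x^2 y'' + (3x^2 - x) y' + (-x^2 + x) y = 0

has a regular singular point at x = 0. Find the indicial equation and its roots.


Divide by x^2 to reach normal form y'' + P_1(x) y' + P_2(x) y = 0 with P_1(x) = 3 - 1/x and P_2(x) = -1 + 1/x.
x = 0 is a singular point because the y'-coefficient 3 - 1/x has a pole at x = 0 and the y-coefficient -1 + 1/x has a pole at x = 0.
It is a regular singular point because x P_1(x) = p(x) = 3x - 1 and x^2 P_2(x) = q(x) = -x^2 + x are polynomials, hence analytic at x = 0.
p(0) = -1,  q(0) = 0.
Indicial equation: r(r-1) + p(0) r + q(0) = 0, i.e. r^2 + (p(0) - 1) r + q(0) = 0, i.e. r^2 - 2 r = 0.
Discriminant: (-2)^2 - 4(0) = 4, so r = (2 ± 2)/2.
Solving: r_1 = 2, r_2 = 0.

indicial: r^2 - 2 r = 0; roots r_1 = 2, r_2 = 0


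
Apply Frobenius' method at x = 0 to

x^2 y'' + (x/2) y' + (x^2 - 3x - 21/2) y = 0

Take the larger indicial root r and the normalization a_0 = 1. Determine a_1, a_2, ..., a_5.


Write in Frobenius form y'' + (p(x)/x) y' + (q(x)/x^2) y = 0:
  p(x) = 1/2,  q(x) = x^2 - 3x - 21/2.
Indicial equation: r(r-1) + (1/2) r + (-21/2) = 0 -> roots r_1 = 7/2, r_2 = -3.
Take r = r_1 = 7/2. Let y(x) = x^r sum_{n>=0} a_n x^n with a_0 = 1.
Substitute y = x^r sum a_n x^n and match x^{r+n}. The recurrence is
  D(n) a_n - 3 a_{n-1} + 1 a_{n-2} = 0,  where D(n) = (r+n)(r+n-1) + (1/2)(r+n) + (-21/2).
  a_n = [3 a_{n-1} - 1 a_{n-2}] / D(n).
Since the indicial polynomial factors as (r - r_1)(r - r_2), D(n) = (r_1 + n - r_1)(r_1 + n - r_2) = n(n + 13/2).
Evaluating step by step (a_0 = 1):
  n = 1: D(1) = 1(1 + 13/2) = 15/2; numerator = 3(1) = 3; a_1 = (3)/(15/2) = 2/5
  n = 2: D(2) = 2(2 + 13/2) = 17; numerator = 3(2/5) - 1(1) = 1/5; a_2 = (1/5)/(17) = 1/85
  n = 3: D(3) = 3(3 + 13/2) = 57/2; numerator = 3(1/85) - 1(2/5) = -31/85; a_3 = (-31/85)/(57/2) = -62/4845
  n = 4: D(4) = 4(4 + 13/2) = 42; numerator = 3(-62/4845) - 1(1/85) = -81/1615; a_4 = (-81/1615)/(42) = -27/22610
  n = 5: D(5) = 5(5 + 13/2) = 115/2; numerator = 3(-27/22610) - 1(-62/4845) = 125/13566; a_5 = (125/13566)/(115/2) = 25/156009

r = 7/2; a_0 = 1; a_1 = 2/5; a_2 = 1/85; a_3 = -62/4845; a_4 = -27/22610; a_5 = 25/156009


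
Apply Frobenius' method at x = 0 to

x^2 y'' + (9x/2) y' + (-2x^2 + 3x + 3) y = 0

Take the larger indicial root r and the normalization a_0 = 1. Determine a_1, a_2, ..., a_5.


Write in Frobenius form y'' + (p(x)/x) y' + (q(x)/x^2) y = 0:
  p(x) = 9/2,  q(x) = -2x^2 + 3x + 3.
Indicial equation: r(r-1) + (9/2) r + (3) = 0 -> roots r_1 = -3/2, r_2 = -2.
Take r = r_1 = -3/2. Let y(x) = x^r sum_{n>=0} a_n x^n with a_0 = 1.
Substitute y = x^r sum a_n x^n and match x^{r+n}. The recurrence is
  D(n) a_n + 3 a_{n-1} - 2 a_{n-2} = 0,  where D(n) = (r+n)(r+n-1) + (9/2)(r+n) + (3).
  a_n = [-3 a_{n-1} + 2 a_{n-2}] / D(n).
Since the indicial polynomial factors as (r - r_1)(r - r_2), D(n) = (r_1 + n - r_1)(r_1 + n - r_2) = n(n + 1/2).
Evaluating step by step (a_0 = 1):
  n = 1: D(1) = 1(1 + 1/2) = 3/2; numerator = -3(1) = -3; a_1 = (-3)/(3/2) = -2
  n = 2: D(2) = 2(2 + 1/2) = 5; numerator = -3(-2) + 2(1) = 8; a_2 = (8)/(5) = 8/5
  n = 3: D(3) = 3(3 + 1/2) = 21/2; numerator = -3(8/5) + 2(-2) = -44/5; a_3 = (-44/5)/(21/2) = -88/105
  n = 4: D(4) = 4(4 + 1/2) = 18; numerator = -3(-88/105) + 2(8/5) = 40/7; a_4 = (40/7)/(18) = 20/63
  n = 5: D(5) = 5(5 + 1/2) = 55/2; numerator = -3(20/63) + 2(-88/105) = -92/35; a_5 = (-92/35)/(55/2) = -184/1925

r = -3/2; a_0 = 1; a_1 = -2; a_2 = 8/5; a_3 = -88/105; a_4 = 20/63; a_5 = -184/1925


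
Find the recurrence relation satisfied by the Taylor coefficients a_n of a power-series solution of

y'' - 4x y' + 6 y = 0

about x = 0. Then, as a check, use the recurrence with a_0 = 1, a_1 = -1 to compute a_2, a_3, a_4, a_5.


Substitute y = sum_n a_n x^n.
y''(x) has coefficient (n+2)(n+1) a_{n+2} at x^n;
-4 x y'(x) has coefficient -4 n a_n at x^n (shift);
6 y(x) has coefficient 6 a_n at x^n.
Matching x^n: (n+2)(n+1) a_{n+2} + (-4n + 6) a_n = 0.
Thus a_{n+2} = (4n - 6) / ((n+1)(n+2)) * a_n.

Check with a_0 = 1, a_1 = -1 (apply the recurrence for n = 0, 1, 2, 3): a_0 = 1, a_1 = -1, a_2 = -3, a_3 = 1/3, a_4 = -1/2, a_5 = 1/10.

a_(n+2) = (4n - 6) / ((n+1)(n+2)) * a_n; check: a_0 = 1, a_1 = -1, a_2 = -3, a_3 = 1/3, a_4 = -1/2, a_5 = 1/10


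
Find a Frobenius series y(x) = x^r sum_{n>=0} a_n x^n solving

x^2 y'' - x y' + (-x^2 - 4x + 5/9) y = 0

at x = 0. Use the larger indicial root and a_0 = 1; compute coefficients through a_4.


Write in Frobenius form y'' + (p(x)/x) y' + (q(x)/x^2) y = 0:
  p(x) = -1,  q(x) = -x^2 - 4x + 5/9.
Indicial equation: r(r-1) + (-1) r + (5/9) = 0 -> roots r_1 = 5/3, r_2 = 1/3.
Take r = r_1 = 5/3. Let y(x) = x^r sum_{n>=0} a_n x^n with a_0 = 1.
Substitute y = x^r sum a_n x^n and match x^{r+n}. The recurrence is
  D(n) a_n - 4 a_{n-1} - 1 a_{n-2} = 0,  where D(n) = (r+n)(r+n-1) + (-1)(r+n) + (5/9).
  a_n = [4 a_{n-1} + 1 a_{n-2}] / D(n).
Since the indicial polynomial factors as (r - r_1)(r - r_2), D(n) = (r_1 + n - r_1)(r_1 + n - r_2) = n(n + 4/3).
Evaluating step by step (a_0 = 1):
  n = 1: D(1) = 1(1 + 4/3) = 7/3; numerator = 4(1) = 4; a_1 = (4)/(7/3) = 12/7
  n = 2: D(2) = 2(2 + 4/3) = 20/3; numerator = 4(12/7) + 1(1) = 55/7; a_2 = (55/7)/(20/3) = 33/28
  n = 3: D(3) = 3(3 + 4/3) = 13; numerator = 4(33/28) + 1(12/7) = 45/7; a_3 = (45/7)/(13) = 45/91
  n = 4: D(4) = 4(4 + 4/3) = 64/3; numerator = 4(45/91) + 1(33/28) = 1149/364; a_4 = (1149/364)/(64/3) = 3447/23296

r = 5/3; a_0 = 1; a_1 = 12/7; a_2 = 33/28; a_3 = 45/91; a_4 = 3447/23296


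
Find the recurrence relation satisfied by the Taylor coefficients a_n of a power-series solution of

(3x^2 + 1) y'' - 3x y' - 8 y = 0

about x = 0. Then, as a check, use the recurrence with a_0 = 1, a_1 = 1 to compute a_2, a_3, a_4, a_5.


Substitute y = sum_n a_n x^n.
(1 + 3 x^2) y'' contributes (n+2)(n+1) a_{n+2} + 3 n(n-1) a_n at x^n.
-3 x y'(x) contributes -3 n a_n at x^n.
-8 y(x) contributes -8 a_n at x^n.
Matching x^n: (n+2)(n+1) a_{n+2} + (3 n(n-1) - 3 n - 8) a_n = 0.
Thus a_{n+2} = (-3 n(n-1) + 3 n + 8) / ((n+1)(n+2)) * a_n.

Check with a_0 = 1, a_1 = 1 (apply the recurrence for n = 0, 1, 2, 3): a_0 = 1, a_1 = 1, a_2 = 4, a_3 = 11/6, a_4 = 8/3, a_5 = -11/120.

a_(n+2) = (-3 n(n-1) + 3 n + 8) / ((n+1)(n+2)) * a_n; check: a_0 = 1, a_1 = 1, a_2 = 4, a_3 = 11/6, a_4 = 8/3, a_5 = -11/120


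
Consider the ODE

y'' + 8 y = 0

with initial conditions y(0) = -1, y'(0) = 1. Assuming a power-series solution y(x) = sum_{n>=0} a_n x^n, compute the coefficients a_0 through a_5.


Ansatz: y(x) = sum_{n>=0} a_n x^n, so y'(x) = sum_{n>=1} n a_n x^(n-1) and y''(x) = sum_{n>=2} n(n-1) a_n x^(n-2).
Substitute into P(x) y'' + Q(x) y' + R(x) y = 0 with P(x) = 1, Q(x) = 0, R(x) = 8, and match powers of x.
Initial conditions: a_0 = -1, a_1 = 1.
Setting the coefficient of each power of x to zero and solving order by order (substituting the coefficients already found):
  x^0: 2 a_2 + 8 a_0 = 0  ->  2 a_2 = -8 a_0 = 8  ->  a_2 = 4
  x^1: 6 a_3 + 8 a_1 = 0  ->  6 a_3 = -8 a_1 = -8  ->  a_3 = -4/3
  x^2: 12 a_4 + 8 a_2 = 0  ->  12 a_4 = -8 a_2 = -32  ->  a_4 = -8/3
  x^3: 20 a_5 + 8 a_3 = 0  ->  20 a_5 = -8 a_3 = 32/3  ->  a_5 = 8/15
Truncated series: y(x) = -1 + x + 4 x^2 - (4/3) x^3 - (8/3) x^4 + (8/15) x^5 + O(x^6).

a_0 = -1; a_1 = 1; a_2 = 4; a_3 = -4/3; a_4 = -8/3; a_5 = 8/15


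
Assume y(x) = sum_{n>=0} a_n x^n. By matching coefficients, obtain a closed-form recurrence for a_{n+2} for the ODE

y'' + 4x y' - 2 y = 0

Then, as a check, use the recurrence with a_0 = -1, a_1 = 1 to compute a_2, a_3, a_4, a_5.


Substitute y = sum_n a_n x^n.
y''(x) has coefficient (n+2)(n+1) a_{n+2} at x^n;
4 x y'(x) has coefficient 4 n a_n at x^n (shift);
-2 y(x) has coefficient -2 a_n at x^n.
Matching x^n: (n+2)(n+1) a_{n+2} + (4n - 2) a_n = 0.
Thus a_{n+2} = (-4n + 2) / ((n+1)(n+2)) * a_n.

Check with a_0 = -1, a_1 = 1 (apply the recurrence for n = 0, 1, 2, 3): a_0 = -1, a_1 = 1, a_2 = -1, a_3 = -1/3, a_4 = 1/2, a_5 = 1/6.

a_(n+2) = (-4n + 2) / ((n+1)(n+2)) * a_n; check: a_0 = -1, a_1 = 1, a_2 = -1, a_3 = -1/3, a_4 = 1/2, a_5 = 1/6


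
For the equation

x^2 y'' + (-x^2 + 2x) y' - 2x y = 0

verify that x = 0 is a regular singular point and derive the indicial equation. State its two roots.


Divide by x^2 to reach normal form y'' + P_1(x) y' + P_2(x) y = 0 with P_1(x) = -1 + 2/x and P_2(x) = -2/x.
x = 0 is a singular point because the y'-coefficient -1 + 2/x has a pole at x = 0 and the y-coefficient -2/x has a pole at x = 0.
It is a regular singular point because x P_1(x) = p(x) = 2 - x and x^2 P_2(x) = q(x) = -2x are polynomials, hence analytic at x = 0.
p(0) = 2,  q(0) = 0.
Indicial equation: r(r-1) + p(0) r + q(0) = 0, i.e. r^2 + (p(0) - 1) r + q(0) = 0, i.e. r^2 + 1 r = 0.
Discriminant: (1)^2 - 4(0) = 1, so r = (-1 ± 1)/2.
Solving: r_1 = 0, r_2 = -1.

indicial: r^2 + 1 r = 0; roots r_1 = 0, r_2 = -1


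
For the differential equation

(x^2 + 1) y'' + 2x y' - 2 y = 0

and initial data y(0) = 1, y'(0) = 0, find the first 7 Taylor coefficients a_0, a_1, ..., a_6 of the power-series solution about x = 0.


Ansatz: y(x) = sum_{n>=0} a_n x^n, so y'(x) = sum_{n>=1} n a_n x^(n-1) and y''(x) = sum_{n>=2} n(n-1) a_n x^(n-2).
Substitute into P(x) y'' + Q(x) y' + R(x) y = 0 with P(x) = x^2 + 1, Q(x) = 2x, R(x) = -2, and match powers of x.
Initial conditions: a_0 = 1, a_1 = 0.
Setting the coefficient of each power of x to zero and solving order by order (substituting the coefficients already found):
  x^0: 2 a_2 - 2 a_0 = 0  ->  2 a_2 = 2 a_0 = 2  ->  a_2 = 1
  x^1: 6 a_3 = 0  ->  a_3 = 0
  x^2: 12 a_4 + 4 a_2 = 0  ->  12 a_4 = -4 a_2 = -4  ->  a_4 = -1/3
  x^3: 20 a_5 + 10 a_3 = 0  ->  20 a_5 = -10 a_3 = 0  ->  a_5 = 0
  x^4: 30 a_6 + 18 a_4 = 0  ->  30 a_6 = -18 a_4 = 6  ->  a_6 = 1/5
Truncated series: y(x) = 1 + x^2 - (1/3) x^4 + (1/5) x^6 + O(x^7).

a_0 = 1; a_1 = 0; a_2 = 1; a_3 = 0; a_4 = -1/3; a_5 = 0; a_6 = 1/5


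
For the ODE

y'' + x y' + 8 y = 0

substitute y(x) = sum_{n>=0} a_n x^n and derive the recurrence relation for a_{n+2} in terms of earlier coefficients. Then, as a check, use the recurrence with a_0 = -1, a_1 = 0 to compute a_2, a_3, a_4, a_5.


Substitute y = sum_n a_n x^n.
y''(x) has coefficient (n+2)(n+1) a_{n+2} at x^n;
x y'(x) has coefficient n a_n at x^n (shift);
8 y(x) has coefficient 8 a_n at x^n.
Matching x^n: (n+2)(n+1) a_{n+2} + (n + 8) a_n = 0.
Thus a_{n+2} = (-n - 8) / ((n+1)(n+2)) * a_n.

Check with a_0 = -1, a_1 = 0 (apply the recurrence for n = 0, 1, 2, 3): a_0 = -1, a_1 = 0, a_2 = 4, a_3 = 0, a_4 = -10/3, a_5 = 0.

a_(n+2) = (-n - 8) / ((n+1)(n+2)) * a_n; check: a_0 = -1, a_1 = 0, a_2 = 4, a_3 = 0, a_4 = -10/3, a_5 = 0


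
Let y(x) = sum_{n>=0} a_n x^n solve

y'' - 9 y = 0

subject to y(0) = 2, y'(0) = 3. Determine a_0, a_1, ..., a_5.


Ansatz: y(x) = sum_{n>=0} a_n x^n, so y'(x) = sum_{n>=1} n a_n x^(n-1) and y''(x) = sum_{n>=2} n(n-1) a_n x^(n-2).
Substitute into P(x) y'' + Q(x) y' + R(x) y = 0 with P(x) = 1, Q(x) = 0, R(x) = -9, and match powers of x.
Initial conditions: a_0 = 2, a_1 = 3.
Setting the coefficient of each power of x to zero and solving order by order (substituting the coefficients already found):
  x^0: 2 a_2 - 9 a_0 = 0  ->  2 a_2 = 9 a_0 = 18  ->  a_2 = 9
  x^1: 6 a_3 - 9 a_1 = 0  ->  6 a_3 = 9 a_1 = 27  ->  a_3 = 9/2
  x^2: 12 a_4 - 9 a_2 = 0  ->  12 a_4 = 9 a_2 = 81  ->  a_4 = 27/4
  x^3: 20 a_5 - 9 a_3 = 0  ->  20 a_5 = 9 a_3 = 81/2  ->  a_5 = 81/40
Truncated series: y(x) = 2 + 3 x + 9 x^2 + (9/2) x^3 + (27/4) x^4 + (81/40) x^5 + O(x^6).

a_0 = 2; a_1 = 3; a_2 = 9; a_3 = 9/2; a_4 = 27/4; a_5 = 81/40


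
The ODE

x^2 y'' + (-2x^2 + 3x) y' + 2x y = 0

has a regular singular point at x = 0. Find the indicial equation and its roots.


Divide by x^2 to reach normal form y'' + P_1(x) y' + P_2(x) y = 0 with P_1(x) = -2 + 3/x and P_2(x) = 2/x.
x = 0 is a singular point because the y'-coefficient -2 + 3/x has a pole at x = 0 and the y-coefficient 2/x has a pole at x = 0.
It is a regular singular point because x P_1(x) = p(x) = 3 - 2x and x^2 P_2(x) = q(x) = 2x are polynomials, hence analytic at x = 0.
p(0) = 3,  q(0) = 0.
Indicial equation: r(r-1) + p(0) r + q(0) = 0, i.e. r^2 + (p(0) - 1) r + q(0) = 0, i.e. r^2 + 2 r = 0.
Discriminant: (2)^2 - 4(0) = 4, so r = (-2 ± 2)/2.
Solving: r_1 = 0, r_2 = -2.

indicial: r^2 + 2 r = 0; roots r_1 = 0, r_2 = -2


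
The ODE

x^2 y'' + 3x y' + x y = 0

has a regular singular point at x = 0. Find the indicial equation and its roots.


Divide by x^2 to reach normal form y'' + P_1(x) y' + P_2(x) y = 0 with P_1(x) = 3/x and P_2(x) = 1/x.
x = 0 is a singular point because the y'-coefficient 3/x has a pole at x = 0 and the y-coefficient 1/x has a pole at x = 0.
It is a regular singular point because x P_1(x) = p(x) = 3 and x^2 P_2(x) = q(x) = x are polynomials, hence analytic at x = 0.
p(0) = 3,  q(0) = 0.
Indicial equation: r(r-1) + p(0) r + q(0) = 0, i.e. r^2 + (p(0) - 1) r + q(0) = 0, i.e. r^2 + 2 r = 0.
Discriminant: (2)^2 - 4(0) = 4, so r = (-2 ± 2)/2.
Solving: r_1 = 0, r_2 = -2.

indicial: r^2 + 2 r = 0; roots r_1 = 0, r_2 = -2


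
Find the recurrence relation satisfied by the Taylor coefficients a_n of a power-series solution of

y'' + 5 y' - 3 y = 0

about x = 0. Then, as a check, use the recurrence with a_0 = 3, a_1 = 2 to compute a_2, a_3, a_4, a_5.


Substitute y = sum_n a_n x^n.
y''(x) has coefficient (n+2)(n+1) a_{n+2} at x^n;
5 y'(x) has coefficient 5 (n+1) a_{n+1} at x^n;
-3 y(x) has coefficient -3 a_n at x^n.
Matching x^n: (n+2)(n+1) a_{n+2} + 5 (n+1) a_{n+1} - 3 a_n = 0.
Thus a_{n+2} = [-5 (n+1) a_{n+1} + 3 a_n] / ((n+1)(n+2)).

Check with a_0 = 3, a_1 = 2 (apply the recurrence for n = 0, 1, 2, 3): a_0 = 3, a_1 = 2, a_2 = -1/2, a_3 = 11/6, a_4 = -29/12, a_5 = 323/120.

a_(n+2) = [-5 (n+1) a_(n+1) + 3 a_n] / ((n+1)(n+2)); check: a_0 = 3, a_1 = 2, a_2 = -1/2, a_3 = 11/6, a_4 = -29/12, a_5 = 323/120


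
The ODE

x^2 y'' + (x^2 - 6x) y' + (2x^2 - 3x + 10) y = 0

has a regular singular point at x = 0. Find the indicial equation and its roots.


Divide by x^2 to reach normal form y'' + P_1(x) y' + P_2(x) y = 0 with P_1(x) = 1 - 6/x and P_2(x) = 2 - 3/x + 10/x^2.
x = 0 is a singular point because the y'-coefficient 1 - 6/x has a pole at x = 0 and the y-coefficient 2 - 3/x + 10/x^2 has a pole at x = 0.
It is a regular singular point because x P_1(x) = p(x) = x - 6 and x^2 P_2(x) = q(x) = 2x^2 - 3x + 10 are polynomials, hence analytic at x = 0.
p(0) = -6,  q(0) = 10.
Indicial equation: r(r-1) + p(0) r + q(0) = 0, i.e. r^2 + (p(0) - 1) r + q(0) = 0, i.e. r^2 - 7 r + 10 = 0.
Discriminant: (-7)^2 - 4(10) = 9, so r = (7 ± 3)/2.
Solving: r_1 = 5, r_2 = 2.

indicial: r^2 - 7 r + 10 = 0; roots r_1 = 5, r_2 = 2


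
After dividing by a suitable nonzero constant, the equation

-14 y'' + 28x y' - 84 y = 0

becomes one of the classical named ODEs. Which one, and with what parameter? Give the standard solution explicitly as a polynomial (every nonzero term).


All three coefficients share the factor -14; dividing through by -14 gives  y'' - 2x y' + 6 y = 0.
This matches the Hermite equation y'' - 2x y' + 2n y = 0 with 2n = 6, so n = 3; the polynomial solution is H_3(x).
With y = sum_k a_k x^k, matching x^k gives (k+2)(k+1) a_{k+2} = 2(k - n) a_k = 2(k - 3) a_k. The right side vanishes at k = 3, so the series with the parity of 3 terminates at degree 3.
Standard normalization: leading coefficient of H_n is 2^n, so a_3 = 2^3 = 8. Work downward with a_k = (k+1)(k+2) a_{k+2} / (2(k - n)):
  a_1 = (2)(3)(8) / (2(1 - 3)) = 48/(-4) = -12
Hence H_3(x) = 8 x^3 - 12 x.

H_3(x); series = 8 x^3 - 12 x


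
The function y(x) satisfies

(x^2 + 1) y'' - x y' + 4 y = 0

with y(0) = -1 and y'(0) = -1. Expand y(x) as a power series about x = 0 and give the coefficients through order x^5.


Ansatz: y(x) = sum_{n>=0} a_n x^n, so y'(x) = sum_{n>=1} n a_n x^(n-1) and y''(x) = sum_{n>=2} n(n-1) a_n x^(n-2).
Substitute into P(x) y'' + Q(x) y' + R(x) y = 0 with P(x) = x^2 + 1, Q(x) = -x, R(x) = 4, and match powers of x.
Initial conditions: a_0 = -1, a_1 = -1.
Setting the coefficient of each power of x to zero and solving order by order (substituting the coefficients already found):
  x^0: 2 a_2 + 4 a_0 = 0  ->  2 a_2 = -4 a_0 = 4  ->  a_2 = 2
  x^1: 6 a_3 + 3 a_1 = 0  ->  6 a_3 = -3 a_1 = 3  ->  a_3 = 1/2
  x^2: 12 a_4 + 4 a_2 = 0  ->  12 a_4 = -4 a_2 = -8  ->  a_4 = -2/3
  x^3: 20 a_5 + 7 a_3 = 0  ->  20 a_5 = -7 a_3 = -7/2  ->  a_5 = -7/40
Truncated series: y(x) = -1 - x + 2 x^2 + (1/2) x^3 - (2/3) x^4 - (7/40) x^5 + O(x^6).

a_0 = -1; a_1 = -1; a_2 = 2; a_3 = 1/2; a_4 = -2/3; a_5 = -7/40


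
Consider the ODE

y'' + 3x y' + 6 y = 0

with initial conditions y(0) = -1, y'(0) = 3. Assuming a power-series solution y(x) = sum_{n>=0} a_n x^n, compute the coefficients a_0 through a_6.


Ansatz: y(x) = sum_{n>=0} a_n x^n, so y'(x) = sum_{n>=1} n a_n x^(n-1) and y''(x) = sum_{n>=2} n(n-1) a_n x^(n-2).
Substitute into P(x) y'' + Q(x) y' + R(x) y = 0 with P(x) = 1, Q(x) = 3x, R(x) = 6, and match powers of x.
Initial conditions: a_0 = -1, a_1 = 3.
Setting the coefficient of each power of x to zero and solving order by order (substituting the coefficients already found):
  x^0: 2 a_2 + 6 a_0 = 0  ->  2 a_2 = -6 a_0 = 6  ->  a_2 = 3
  x^1: 6 a_3 + 9 a_1 = 0  ->  6 a_3 = -9 a_1 = -27  ->  a_3 = -9/2
  x^2: 12 a_4 + 12 a_2 = 0  ->  12 a_4 = -12 a_2 = -36  ->  a_4 = -3
  x^3: 20 a_5 + 15 a_3 = 0  ->  20 a_5 = -15 a_3 = 135/2  ->  a_5 = 27/8
  x^4: 30 a_6 + 18 a_4 = 0  ->  30 a_6 = -18 a_4 = 54  ->  a_6 = 9/5
Truncated series: y(x) = -1 + 3 x + 3 x^2 - (9/2) x^3 - 3 x^4 + (27/8) x^5 + (9/5) x^6 + O(x^7).

a_0 = -1; a_1 = 3; a_2 = 3; a_3 = -9/2; a_4 = -3; a_5 = 27/8; a_6 = 9/5


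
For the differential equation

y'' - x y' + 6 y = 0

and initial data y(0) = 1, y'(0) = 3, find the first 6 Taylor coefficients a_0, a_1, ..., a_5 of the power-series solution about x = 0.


Ansatz: y(x) = sum_{n>=0} a_n x^n, so y'(x) = sum_{n>=1} n a_n x^(n-1) and y''(x) = sum_{n>=2} n(n-1) a_n x^(n-2).
Substitute into P(x) y'' + Q(x) y' + R(x) y = 0 with P(x) = 1, Q(x) = -x, R(x) = 6, and match powers of x.
Initial conditions: a_0 = 1, a_1 = 3.
Setting the coefficient of each power of x to zero and solving order by order (substituting the coefficients already found):
  x^0: 2 a_2 + 6 a_0 = 0  ->  2 a_2 = -6 a_0 = -6  ->  a_2 = -3
  x^1: 6 a_3 + 5 a_1 = 0  ->  6 a_3 = -5 a_1 = -15  ->  a_3 = -5/2
  x^2: 12 a_4 + 4 a_2 = 0  ->  12 a_4 = -4 a_2 = 12  ->  a_4 = 1
  x^3: 20 a_5 + 3 a_3 = 0  ->  20 a_5 = -3 a_3 = 15/2  ->  a_5 = 3/8
Truncated series: y(x) = 1 + 3 x - 3 x^2 - (5/2) x^3 + x^4 + (3/8) x^5 + O(x^6).

a_0 = 1; a_1 = 3; a_2 = -3; a_3 = -5/2; a_4 = 1; a_5 = 3/8


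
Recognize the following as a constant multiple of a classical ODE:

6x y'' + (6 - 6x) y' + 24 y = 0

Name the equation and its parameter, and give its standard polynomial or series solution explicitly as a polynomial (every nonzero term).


All three coefficients share the factor 6; dividing through by 6 gives  x y'' + (1 - x) y' + 4 y = 0.
This matches the Laguerre equation x y'' + (1 - x) y' + n y = 0 with n = 4; the polynomial solution is L_4(x).
With y = sum_k a_k x^k, matching x^k gives (k+1)k a_{k+1} + (k+1) a_{k+1} - k a_k + n a_k = 0, i.e. (k+1)^2 a_{k+1} = (k - n) a_k = (k - 4) a_k. The right side vanishes at k = 4, so the series terminates at degree 4.
Standard normalization L_n(0) = 1 gives a_0 = 1. Work upward with a_{k+1} = (k - 4) a_k / (k+1)^2:
  a_1 = (0 - 4)(1) / 1^2 = -4/1 = -4
  a_2 = (1 - 4)(-4) / 2^2 = 12/4 = 3
  a_3 = (2 - 4)(3) / 3^2 = -6/9 = -2/3
  a_4 = (3 - 4)(-2/3) / 4^2 = (2/3)/16 = 1/24
Hence L_4(x) = x^4/24 - 2 x^3/3 + 3 x^2 - 4 x + 1.

L_4(x); series = x^4/24 - 2 x^3/3 + 3 x^2 - 4 x + 1


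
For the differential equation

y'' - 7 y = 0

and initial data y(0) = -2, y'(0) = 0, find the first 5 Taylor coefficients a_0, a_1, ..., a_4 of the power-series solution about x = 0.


Ansatz: y(x) = sum_{n>=0} a_n x^n, so y'(x) = sum_{n>=1} n a_n x^(n-1) and y''(x) = sum_{n>=2} n(n-1) a_n x^(n-2).
Substitute into P(x) y'' + Q(x) y' + R(x) y = 0 with P(x) = 1, Q(x) = 0, R(x) = -7, and match powers of x.
Initial conditions: a_0 = -2, a_1 = 0.
Setting the coefficient of each power of x to zero and solving order by order (substituting the coefficients already found):
  x^0: 2 a_2 - 7 a_0 = 0  ->  2 a_2 = 7 a_0 = -14  ->  a_2 = -7
  x^1: 6 a_3 - 7 a_1 = 0  ->  6 a_3 = 7 a_1 = 0  ->  a_3 = 0
  x^2: 12 a_4 - 7 a_2 = 0  ->  12 a_4 = 7 a_2 = -49  ->  a_4 = -49/12
Truncated series: y(x) = -2 - 7 x^2 - (49/12) x^4 + O(x^5).

a_0 = -2; a_1 = 0; a_2 = -7; a_3 = 0; a_4 = -49/12


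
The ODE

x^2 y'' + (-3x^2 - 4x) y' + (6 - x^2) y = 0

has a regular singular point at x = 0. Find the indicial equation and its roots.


Divide by x^2 to reach normal form y'' + P_1(x) y' + P_2(x) y = 0 with P_1(x) = -3 - 4/x and P_2(x) = -1 + 6/x^2.
x = 0 is a singular point because the y'-coefficient -3 - 4/x has a pole at x = 0 and the y-coefficient -1 + 6/x^2 has a pole at x = 0.
It is a regular singular point because x P_1(x) = p(x) = -3x - 4 and x^2 P_2(x) = q(x) = 6 - x^2 are polynomials, hence analytic at x = 0.
p(0) = -4,  q(0) = 6.
Indicial equation: r(r-1) + p(0) r + q(0) = 0, i.e. r^2 + (p(0) - 1) r + q(0) = 0, i.e. r^2 - 5 r + 6 = 0.
Discriminant: (-5)^2 - 4(6) = 1, so r = (5 ± 1)/2.
Solving: r_1 = 3, r_2 = 2.

indicial: r^2 - 5 r + 6 = 0; roots r_1 = 3, r_2 = 2


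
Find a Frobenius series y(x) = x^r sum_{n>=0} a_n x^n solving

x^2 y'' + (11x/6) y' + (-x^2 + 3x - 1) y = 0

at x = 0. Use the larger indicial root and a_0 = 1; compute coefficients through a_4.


Write in Frobenius form y'' + (p(x)/x) y' + (q(x)/x^2) y = 0:
  p(x) = 11/6,  q(x) = -x^2 + 3x - 1.
Indicial equation: r(r-1) + (11/6) r + (-1) = 0 -> roots r_1 = 2/3, r_2 = -3/2.
Take r = r_1 = 2/3. Let y(x) = x^r sum_{n>=0} a_n x^n with a_0 = 1.
Substitute y = x^r sum a_n x^n and match x^{r+n}. The recurrence is
  D(n) a_n + 3 a_{n-1} - 1 a_{n-2} = 0,  where D(n) = (r+n)(r+n-1) + (11/6)(r+n) + (-1).
  a_n = [-3 a_{n-1} + 1 a_{n-2}] / D(n).
Since the indicial polynomial factors as (r - r_1)(r - r_2), D(n) = (r_1 + n - r_1)(r_1 + n - r_2) = n(n + 13/6).
Evaluating step by step (a_0 = 1):
  n = 1: D(1) = 1(1 + 13/6) = 19/6; numerator = -3(1) = -3; a_1 = (-3)/(19/6) = -18/19
  n = 2: D(2) = 2(2 + 13/6) = 25/3; numerator = -3(-18/19) + 1(1) = 73/19; a_2 = (73/19)/(25/3) = 219/475
  n = 3: D(3) = 3(3 + 13/6) = 31/2; numerator = -3(219/475) + 1(-18/19) = -1107/475; a_3 = (-1107/475)/(31/2) = -2214/14725
  n = 4: D(4) = 4(4 + 13/6) = 74/3; numerator = -3(-2214/14725) + 1(219/475) = 13431/14725; a_4 = (13431/14725)/(74/3) = 1089/29450

r = 2/3; a_0 = 1; a_1 = -18/19; a_2 = 219/475; a_3 = -2214/14725; a_4 = 1089/29450


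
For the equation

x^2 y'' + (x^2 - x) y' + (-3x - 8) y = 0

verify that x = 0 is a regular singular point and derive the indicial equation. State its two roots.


Divide by x^2 to reach normal form y'' + P_1(x) y' + P_2(x) y = 0 with P_1(x) = 1 - 1/x and P_2(x) = -3/x - 8/x^2.
x = 0 is a singular point because the y'-coefficient 1 - 1/x has a pole at x = 0 and the y-coefficient -3/x - 8/x^2 has a pole at x = 0.
It is a regular singular point because x P_1(x) = p(x) = x - 1 and x^2 P_2(x) = q(x) = -3x - 8 are polynomials, hence analytic at x = 0.
p(0) = -1,  q(0) = -8.
Indicial equation: r(r-1) + p(0) r + q(0) = 0, i.e. r^2 + (p(0) - 1) r + q(0) = 0, i.e. r^2 - 2 r - 8 = 0.
Discriminant: (-2)^2 - 4(-8) = 36, so r = (2 ± 6)/2.
Solving: r_1 = 4, r_2 = -2.

indicial: r^2 - 2 r - 8 = 0; roots r_1 = 4, r_2 = -2


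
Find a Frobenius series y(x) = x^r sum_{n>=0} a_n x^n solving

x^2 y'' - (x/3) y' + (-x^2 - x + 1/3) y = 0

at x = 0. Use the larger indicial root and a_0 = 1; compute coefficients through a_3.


Write in Frobenius form y'' + (p(x)/x) y' + (q(x)/x^2) y = 0:
  p(x) = -1/3,  q(x) = -x^2 - x + 1/3.
Indicial equation: r(r-1) + (-1/3) r + (1/3) = 0 -> roots r_1 = 1, r_2 = 1/3.
Take r = r_1 = 1. Let y(x) = x^r sum_{n>=0} a_n x^n with a_0 = 1.
Substitute y = x^r sum a_n x^n and match x^{r+n}. The recurrence is
  D(n) a_n - 1 a_{n-1} - 1 a_{n-2} = 0,  where D(n) = (r+n)(r+n-1) + (-1/3)(r+n) + (1/3).
  a_n = [1 a_{n-1} + 1 a_{n-2}] / D(n).
Since the indicial polynomial factors as (r - r_1)(r - r_2), D(n) = (r_1 + n - r_1)(r_1 + n - r_2) = n(n + 2/3).
Evaluating step by step (a_0 = 1):
  n = 1: D(1) = 1(1 + 2/3) = 5/3; numerator = 1(1) = 1; a_1 = (1)/(5/3) = 3/5
  n = 2: D(2) = 2(2 + 2/3) = 16/3; numerator = 1(3/5) + 1(1) = 8/5; a_2 = (8/5)/(16/3) = 3/10
  n = 3: D(3) = 3(3 + 2/3) = 11; numerator = 1(3/10) + 1(3/5) = 9/10; a_3 = (9/10)/(11) = 9/110

r = 1; a_0 = 1; a_1 = 3/5; a_2 = 3/10; a_3 = 9/110


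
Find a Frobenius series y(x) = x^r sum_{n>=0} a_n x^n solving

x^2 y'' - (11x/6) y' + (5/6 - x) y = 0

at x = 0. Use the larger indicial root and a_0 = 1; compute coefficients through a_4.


Write in Frobenius form y'' + (p(x)/x) y' + (q(x)/x^2) y = 0:
  p(x) = -11/6,  q(x) = 5/6 - x.
Indicial equation: r(r-1) + (-11/6) r + (5/6) = 0 -> roots r_1 = 5/2, r_2 = 1/3.
Take r = r_1 = 5/2. Let y(x) = x^r sum_{n>=0} a_n x^n with a_0 = 1.
Substitute y = x^r sum a_n x^n and match x^{r+n}. The recurrence is
  D(n) a_n - 1 a_{n-1} = 0,  where D(n) = (r+n)(r+n-1) + (-11/6)(r+n) + (5/6).
  a_n = 1 / D(n) * a_{n-1}.
Since the indicial polynomial factors as (r - r_1)(r - r_2), D(n) = (r_1 + n - r_1)(r_1 + n - r_2) = n(n + 13/6).
Evaluating step by step (a_0 = 1):
  n = 1: D(1) = 1(1 + 13/6) = 19/6; numerator = 1(1) = 1; a_1 = (1)/(19/6) = 6/19
  n = 2: D(2) = 2(2 + 13/6) = 25/3; numerator = 1(6/19) = 6/19; a_2 = (6/19)/(25/3) = 18/475
  n = 3: D(3) = 3(3 + 13/6) = 31/2; numerator = 1(18/475) = 18/475; a_3 = (18/475)/(31/2) = 36/14725
  n = 4: D(4) = 4(4 + 13/6) = 74/3; numerator = 1(36/14725) = 36/14725; a_4 = (36/14725)/(74/3) = 54/544825

r = 5/2; a_0 = 1; a_1 = 6/19; a_2 = 18/475; a_3 = 36/14725; a_4 = 54/544825


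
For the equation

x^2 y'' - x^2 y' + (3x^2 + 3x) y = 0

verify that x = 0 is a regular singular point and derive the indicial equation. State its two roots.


Divide by x^2 to reach normal form y'' + P_1(x) y' + P_2(x) y = 0 with P_1(x) = -1 and P_2(x) = 3 + 3/x.
x = 0 is a singular point because the y-coefficient 3 + 3/x has a pole at x = 0.
It is a regular singular point because x P_1(x) = p(x) = -x and x^2 P_2(x) = q(x) = 3x^2 + 3x are polynomials, hence analytic at x = 0.
p(0) = 0,  q(0) = 0.
Indicial equation: r(r-1) + p(0) r + q(0) = 0, i.e. r^2 + (p(0) - 1) r + q(0) = 0, i.e. r^2 - 1 r = 0.
Discriminant: (-1)^2 - 4(0) = 1, so r = (1 ± 1)/2.
Solving: r_1 = 1, r_2 = 0.

indicial: r^2 - 1 r = 0; roots r_1 = 1, r_2 = 0


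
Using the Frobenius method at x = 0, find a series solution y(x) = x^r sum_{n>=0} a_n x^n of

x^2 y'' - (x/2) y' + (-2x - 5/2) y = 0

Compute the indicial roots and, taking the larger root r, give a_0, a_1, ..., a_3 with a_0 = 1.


Write in Frobenius form y'' + (p(x)/x) y' + (q(x)/x^2) y = 0:
  p(x) = -1/2,  q(x) = -2x - 5/2.
Indicial equation: r(r-1) + (-1/2) r + (-5/2) = 0 -> roots r_1 = 5/2, r_2 = -1.
Take r = r_1 = 5/2. Let y(x) = x^r sum_{n>=0} a_n x^n with a_0 = 1.
Substitute y = x^r sum a_n x^n and match x^{r+n}. The recurrence is
  D(n) a_n - 2 a_{n-1} = 0,  where D(n) = (r+n)(r+n-1) + (-1/2)(r+n) + (-5/2).
  a_n = 2 / D(n) * a_{n-1}.
Since the indicial polynomial factors as (r - r_1)(r - r_2), D(n) = (r_1 + n - r_1)(r_1 + n - r_2) = n(n + 7/2).
Evaluating step by step (a_0 = 1):
  n = 1: D(1) = 1(1 + 7/2) = 9/2; numerator = 2(1) = 2; a_1 = (2)/(9/2) = 4/9
  n = 2: D(2) = 2(2 + 7/2) = 11; numerator = 2(4/9) = 8/9; a_2 = (8/9)/(11) = 8/99
  n = 3: D(3) = 3(3 + 7/2) = 39/2; numerator = 2(8/99) = 16/99; a_3 = (16/99)/(39/2) = 32/3861

r = 5/2; a_0 = 1; a_1 = 4/9; a_2 = 8/99; a_3 = 32/3861


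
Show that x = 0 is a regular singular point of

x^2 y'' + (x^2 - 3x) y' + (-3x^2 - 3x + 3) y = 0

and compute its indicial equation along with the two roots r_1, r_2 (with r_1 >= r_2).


Divide by x^2 to reach normal form y'' + P_1(x) y' + P_2(x) y = 0 with P_1(x) = 1 - 3/x and P_2(x) = -3 - 3/x + 3/x^2.
x = 0 is a singular point because the y'-coefficient 1 - 3/x has a pole at x = 0 and the y-coefficient -3 - 3/x + 3/x^2 has a pole at x = 0.
It is a regular singular point because x P_1(x) = p(x) = x - 3 and x^2 P_2(x) = q(x) = -3x^2 - 3x + 3 are polynomials, hence analytic at x = 0.
p(0) = -3,  q(0) = 3.
Indicial equation: r(r-1) + p(0) r + q(0) = 0, i.e. r^2 + (p(0) - 1) r + q(0) = 0, i.e. r^2 - 4 r + 3 = 0.
Discriminant: (-4)^2 - 4(3) = 4, so r = (4 ± 2)/2.
Solving: r_1 = 3, r_2 = 1.

indicial: r^2 - 4 r + 3 = 0; roots r_1 = 3, r_2 = 1


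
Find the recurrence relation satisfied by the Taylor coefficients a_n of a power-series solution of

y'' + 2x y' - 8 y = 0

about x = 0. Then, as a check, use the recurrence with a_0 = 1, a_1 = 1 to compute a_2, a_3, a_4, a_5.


Substitute y = sum_n a_n x^n.
y''(x) has coefficient (n+2)(n+1) a_{n+2} at x^n;
2 x y'(x) has coefficient 2 n a_n at x^n (shift);
-8 y(x) has coefficient -8 a_n at x^n.
Matching x^n: (n+2)(n+1) a_{n+2} + (2n - 8) a_n = 0.
Thus a_{n+2} = (-2n + 8) / ((n+1)(n+2)) * a_n.

Check with a_0 = 1, a_1 = 1 (apply the recurrence for n = 0, 1, 2, 3): a_0 = 1, a_1 = 1, a_2 = 4, a_3 = 1, a_4 = 4/3, a_5 = 1/10.

a_(n+2) = (-2n + 8) / ((n+1)(n+2)) * a_n; check: a_0 = 1, a_1 = 1, a_2 = 4, a_3 = 1, a_4 = 4/3, a_5 = 1/10


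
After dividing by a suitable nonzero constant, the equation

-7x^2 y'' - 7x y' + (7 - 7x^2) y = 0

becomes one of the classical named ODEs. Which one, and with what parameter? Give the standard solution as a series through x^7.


All three coefficients share the factor -7; dividing through by -7 gives  x^2 y'' + x y' + (x^2 - 1) y = 0.
This matches the Bessel equation x^2 y'' + x y' + (x^2 - nu^2) y = 0 with nu^2 = 1, so nu = 1; the solution bounded at x = 0 is J_1(x).
Frobenius at x = 0: indicial roots ±nu; for r = nu the recurrence k(k + 2nu) c_k = -c_{k-2} gives the standard series J_nu(x) = sum_{k>=0} (-1)^k / (k! (k+nu)!) (x/2)^(2k+nu). Evaluate the first 4 terms:
  k = 0: (-1)^0 / (0! * 1! * 2^1) x^1 = 1/(1*1*2) x^1 = (1/2) x^1
  k = 1: (-1)^1 / (1! * 2! * 2^3) x^3 = -1/(1*2*8) x^3 = (-1/16) x^3
  k = 2: (-1)^2 / (2! * 3! * 2^5) x^5 = 1/(2*6*32) x^5 = (1/384) x^5
  k = 3: (-1)^3 / (3! * 4! * 2^7) x^7 = -1/(6*24*128) x^7 = (-1/18432) x^7
Hence J_1(x) = -x^7/18432 + x^5/384 - x^3/16 + x/2 + ....

J_1(x); series = -x^7/18432 + x^5/384 - x^3/16 + x/2


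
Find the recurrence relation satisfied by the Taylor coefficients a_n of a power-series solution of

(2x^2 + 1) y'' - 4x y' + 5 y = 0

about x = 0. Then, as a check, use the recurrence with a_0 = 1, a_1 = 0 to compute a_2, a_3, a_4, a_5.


Substitute y = sum_n a_n x^n.
(1 + 2 x^2) y'' contributes (n+2)(n+1) a_{n+2} + 2 n(n-1) a_n at x^n.
-4 x y'(x) contributes -4 n a_n at x^n.
5 y(x) contributes 5 a_n at x^n.
Matching x^n: (n+2)(n+1) a_{n+2} + (2 n(n-1) - 4 n + 5) a_n = 0.
Thus a_{n+2} = (-2 n(n-1) + 4 n - 5) / ((n+1)(n+2)) * a_n.

Check with a_0 = 1, a_1 = 0 (apply the recurrence for n = 0, 1, 2, 3): a_0 = 1, a_1 = 0, a_2 = -5/2, a_3 = 0, a_4 = 5/24, a_5 = 0.

a_(n+2) = (-2 n(n-1) + 4 n - 5) / ((n+1)(n+2)) * a_n; check: a_0 = 1, a_1 = 0, a_2 = -5/2, a_3 = 0, a_4 = 5/24, a_5 = 0


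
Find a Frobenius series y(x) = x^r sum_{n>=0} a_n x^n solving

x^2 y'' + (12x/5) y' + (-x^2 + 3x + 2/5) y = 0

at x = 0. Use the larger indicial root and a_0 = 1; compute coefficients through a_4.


Write in Frobenius form y'' + (p(x)/x) y' + (q(x)/x^2) y = 0:
  p(x) = 12/5,  q(x) = -x^2 + 3x + 2/5.
Indicial equation: r(r-1) + (12/5) r + (2/5) = 0 -> roots r_1 = -2/5, r_2 = -1.
Take r = r_1 = -2/5. Let y(x) = x^r sum_{n>=0} a_n x^n with a_0 = 1.
Substitute y = x^r sum a_n x^n and match x^{r+n}. The recurrence is
  D(n) a_n + 3 a_{n-1} - 1 a_{n-2} = 0,  where D(n) = (r+n)(r+n-1) + (12/5)(r+n) + (2/5).
  a_n = [-3 a_{n-1} + 1 a_{n-2}] / D(n).
Since the indicial polynomial factors as (r - r_1)(r - r_2), D(n) = (r_1 + n - r_1)(r_1 + n - r_2) = n(n + 3/5).
Evaluating step by step (a_0 = 1):
  n = 1: D(1) = 1(1 + 3/5) = 8/5; numerator = -3(1) = -3; a_1 = (-3)/(8/5) = -15/8
  n = 2: D(2) = 2(2 + 3/5) = 26/5; numerator = -3(-15/8) + 1(1) = 53/8; a_2 = (53/8)/(26/5) = 265/208
  n = 3: D(3) = 3(3 + 3/5) = 54/5; numerator = -3(265/208) + 1(-15/8) = -1185/208; a_3 = (-1185/208)/(54/5) = -1975/3744
  n = 4: D(4) = 4(4 + 3/5) = 92/5; numerator = -3(-1975/3744) + 1(265/208) = 3565/1248; a_4 = (3565/1248)/(92/5) = 775/4992

r = -2/5; a_0 = 1; a_1 = -15/8; a_2 = 265/208; a_3 = -1975/3744; a_4 = 775/4992


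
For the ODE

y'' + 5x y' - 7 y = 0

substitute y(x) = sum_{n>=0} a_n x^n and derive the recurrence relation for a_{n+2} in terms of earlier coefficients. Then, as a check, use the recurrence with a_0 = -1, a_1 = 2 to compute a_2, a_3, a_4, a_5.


Substitute y = sum_n a_n x^n.
y''(x) has coefficient (n+2)(n+1) a_{n+2} at x^n;
5 x y'(x) has coefficient 5 n a_n at x^n (shift);
-7 y(x) has coefficient -7 a_n at x^n.
Matching x^n: (n+2)(n+1) a_{n+2} + (5n - 7) a_n = 0.
Thus a_{n+2} = (-5n + 7) / ((n+1)(n+2)) * a_n.

Check with a_0 = -1, a_1 = 2 (apply the recurrence for n = 0, 1, 2, 3): a_0 = -1, a_1 = 2, a_2 = -7/2, a_3 = 2/3, a_4 = 7/8, a_5 = -4/15.

a_(n+2) = (-5n + 7) / ((n+1)(n+2)) * a_n; check: a_0 = -1, a_1 = 2, a_2 = -7/2, a_3 = 2/3, a_4 = 7/8, a_5 = -4/15


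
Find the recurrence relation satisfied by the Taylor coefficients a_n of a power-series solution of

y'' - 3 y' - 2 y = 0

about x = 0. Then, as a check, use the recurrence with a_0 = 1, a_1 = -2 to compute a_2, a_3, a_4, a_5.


Substitute y = sum_n a_n x^n.
y''(x) has coefficient (n+2)(n+1) a_{n+2} at x^n;
-3 y'(x) has coefficient -3 (n+1) a_{n+1} at x^n;
-2 y(x) has coefficient -2 a_n at x^n.
Matching x^n: (n+2)(n+1) a_{n+2} - 3 (n+1) a_{n+1} - 2 a_n = 0.
Thus a_{n+2} = [3 (n+1) a_{n+1} + 2 a_n] / ((n+1)(n+2)).

Check with a_0 = 1, a_1 = -2 (apply the recurrence for n = 0, 1, 2, 3): a_0 = 1, a_1 = -2, a_2 = -2, a_3 = -8/3, a_4 = -7/3, a_5 = -5/3.

a_(n+2) = [3 (n+1) a_(n+1) + 2 a_n] / ((n+1)(n+2)); check: a_0 = 1, a_1 = -2, a_2 = -2, a_3 = -8/3, a_4 = -7/3, a_5 = -5/3


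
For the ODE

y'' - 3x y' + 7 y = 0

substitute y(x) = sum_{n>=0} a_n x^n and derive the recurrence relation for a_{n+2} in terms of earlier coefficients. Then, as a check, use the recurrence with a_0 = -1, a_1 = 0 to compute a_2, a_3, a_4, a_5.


Substitute y = sum_n a_n x^n.
y''(x) has coefficient (n+2)(n+1) a_{n+2} at x^n;
-3 x y'(x) has coefficient -3 n a_n at x^n (shift);
7 y(x) has coefficient 7 a_n at x^n.
Matching x^n: (n+2)(n+1) a_{n+2} + (-3n + 7) a_n = 0.
Thus a_{n+2} = (3n - 7) / ((n+1)(n+2)) * a_n.

Check with a_0 = -1, a_1 = 0 (apply the recurrence for n = 0, 1, 2, 3): a_0 = -1, a_1 = 0, a_2 = 7/2, a_3 = 0, a_4 = -7/24, a_5 = 0.

a_(n+2) = (3n - 7) / ((n+1)(n+2)) * a_n; check: a_0 = -1, a_1 = 0, a_2 = 7/2, a_3 = 0, a_4 = -7/24, a_5 = 0
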